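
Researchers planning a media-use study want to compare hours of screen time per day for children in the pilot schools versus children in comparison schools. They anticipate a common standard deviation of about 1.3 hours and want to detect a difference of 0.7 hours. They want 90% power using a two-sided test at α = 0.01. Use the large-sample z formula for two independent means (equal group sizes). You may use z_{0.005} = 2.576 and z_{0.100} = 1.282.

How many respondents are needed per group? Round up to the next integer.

n = (z_{α/2} + z_β)² · (σ₁² + σ₂²) / δ²
  = (2.576 + 1.282)² · (2·1.3² = 3.38) / 0.7²
  = 14.8842 · 3.38 / 0.49
  = 102.67
Round up → n = 103 per group.

n = 103 per group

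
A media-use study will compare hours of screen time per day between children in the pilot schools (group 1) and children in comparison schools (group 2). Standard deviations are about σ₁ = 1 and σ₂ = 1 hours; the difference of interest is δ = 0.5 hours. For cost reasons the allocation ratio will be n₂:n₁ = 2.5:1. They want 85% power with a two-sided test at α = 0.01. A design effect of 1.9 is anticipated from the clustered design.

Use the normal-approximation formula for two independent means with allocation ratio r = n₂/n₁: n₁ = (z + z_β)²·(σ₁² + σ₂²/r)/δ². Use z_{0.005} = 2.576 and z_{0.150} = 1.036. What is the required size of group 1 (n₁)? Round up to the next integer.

n₁ = (z_{α/2} + z_β)² · (σ₁² + σ₂²/r) / δ²
   = (2.576 + 1.036)² · (1² + 1²/2.5) / 0.5²
   = 13.0465 · (1 + 0.4) / 0.25
   = 13.0465 · 1.4 / 0.25
   = 73.06
Design effect: 1.9 × 73.06 = 138.82.
Round up → n₁ = 139; n₂ = r·n₁ = 2.5 × 139 = 348.

n₁ = 139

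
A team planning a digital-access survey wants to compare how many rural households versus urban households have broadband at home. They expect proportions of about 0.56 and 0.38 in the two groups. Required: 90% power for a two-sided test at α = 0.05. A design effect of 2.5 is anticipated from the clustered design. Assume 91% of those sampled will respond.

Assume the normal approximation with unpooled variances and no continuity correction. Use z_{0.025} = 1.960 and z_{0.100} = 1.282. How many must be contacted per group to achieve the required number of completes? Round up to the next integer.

n = (z_{α/2} + z_β)² · [p₁(1−p₁) + p₂(1−p₂)] / (p₁ − p₂)²
  = (1.960 + 1.282)² · (0.56·0.44 + 0.38·0.62) / (0.18)²
  = (3.242)² · (0.2464 + 0.2356) / 0.0324
  = 10.5106 · 0.4820 / 0.0324
  = 156.36
Design effect: 2.5 × 156.36 = 390.90.
Adjust for 91% response: 390.90 / 0.91 = 429.56.
Round up → n = 430 per group.

n = 430 per group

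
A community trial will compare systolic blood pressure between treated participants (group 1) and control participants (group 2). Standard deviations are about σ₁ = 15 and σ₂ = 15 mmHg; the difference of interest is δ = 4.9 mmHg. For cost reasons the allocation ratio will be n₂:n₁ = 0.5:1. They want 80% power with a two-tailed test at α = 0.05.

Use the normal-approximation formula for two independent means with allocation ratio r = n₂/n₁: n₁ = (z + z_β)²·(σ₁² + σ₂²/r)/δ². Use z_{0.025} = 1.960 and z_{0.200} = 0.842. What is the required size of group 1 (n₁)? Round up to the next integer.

n₁ = 221

n₁ = (z_{α/2} + z_β)² · (σ₁² + σ₂²/r) / δ²
   = (1.960 + 0.842)² · (15² + 15²/0.5) / 4.9²
   = 7.8512 · (225 + 450) / 24.01
   = 7.8512 · 675 / 24.01
   = 220.72
Round up → n₁ = 221; n₂ = r·n₁ = 0.5 × 221 = 111.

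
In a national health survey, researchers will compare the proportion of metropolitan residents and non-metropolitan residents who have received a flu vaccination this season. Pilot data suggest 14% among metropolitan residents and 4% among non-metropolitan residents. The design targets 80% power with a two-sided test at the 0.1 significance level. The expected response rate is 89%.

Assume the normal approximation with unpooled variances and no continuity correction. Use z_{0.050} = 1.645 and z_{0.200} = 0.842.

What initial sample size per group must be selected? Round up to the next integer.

n = (z_{α/2} + z_β)² · [p₁(1−p₁) + p₂(1−p₂)] / (p₁ − p₂)²
  = (1.645 + 0.842)² · (0.14·0.86 + 0.04·0.96) / (0.10)²
  = (2.487)² · (0.1204 + 0.0384) / 0.0100
  = 6.1852 · 0.1588 / 0.0100
  = 98.22
Adjust for 89% response: 98.22 / 0.89 = 110.36.
Round up → n = 111 per group.

n = 111 per group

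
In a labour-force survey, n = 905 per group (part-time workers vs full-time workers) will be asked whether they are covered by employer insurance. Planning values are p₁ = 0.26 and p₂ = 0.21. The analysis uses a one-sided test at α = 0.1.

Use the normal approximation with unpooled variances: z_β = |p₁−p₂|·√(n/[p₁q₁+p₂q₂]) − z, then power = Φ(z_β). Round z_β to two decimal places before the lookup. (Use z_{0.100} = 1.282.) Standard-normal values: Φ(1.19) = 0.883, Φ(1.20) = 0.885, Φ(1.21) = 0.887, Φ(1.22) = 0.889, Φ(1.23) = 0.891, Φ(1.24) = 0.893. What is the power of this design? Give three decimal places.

z_β = |p₁−p₂|·√(n/[p₁q₁+p₂q₂]) − z_α
    = 0.05 · √(905/0.3583) − 1.282
    = 0.05 · 50.2575 − 1.282
    = 2.5129 − 1.282 = 1.2309 → 1.23
Power = Φ(1.23) = 0.891.

Power ≈ 0.891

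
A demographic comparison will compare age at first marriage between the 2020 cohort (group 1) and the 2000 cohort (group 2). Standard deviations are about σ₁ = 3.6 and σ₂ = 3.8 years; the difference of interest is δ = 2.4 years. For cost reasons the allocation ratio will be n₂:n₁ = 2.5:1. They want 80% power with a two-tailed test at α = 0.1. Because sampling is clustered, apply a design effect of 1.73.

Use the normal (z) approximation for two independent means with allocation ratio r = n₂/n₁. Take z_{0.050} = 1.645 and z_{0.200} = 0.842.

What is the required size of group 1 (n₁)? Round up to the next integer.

n₁ = 35

n₁ = (z_{α/2} + z_β)² · (σ₁² + σ₂²/r) / δ²
   = (1.645 + 0.842)² · (3.6² + 3.8²/2.5) / 2.4²
   = 6.1852 · (12.96 + 5.776) / 5.76
   = 6.1852 · 18.736 / 5.76
   = 20.12
Design effect: 1.73 × 20.12 = 34.81.
Round up → n₁ = 35; n₂ = r·n₁ = 2.5 × 35 = 88.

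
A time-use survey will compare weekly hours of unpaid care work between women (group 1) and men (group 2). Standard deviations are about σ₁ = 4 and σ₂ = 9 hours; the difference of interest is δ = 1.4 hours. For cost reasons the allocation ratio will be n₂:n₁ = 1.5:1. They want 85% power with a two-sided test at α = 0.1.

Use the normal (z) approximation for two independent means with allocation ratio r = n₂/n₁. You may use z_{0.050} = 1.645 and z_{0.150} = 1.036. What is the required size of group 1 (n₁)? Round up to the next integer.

n₁ = (z_{α/2} + z_β)² · (σ₁² + σ₂²/r) / δ²
   = (1.645 + 1.036)² · (4² + 9²/1.5) / 1.4²
   = 7.1878 · (16 + 54) / 1.96
   = 7.1878 · 70 / 1.96
   = 256.71
Round up → n₁ = 257; n₂ = r·n₁ = 1.5 × 257 = 386.

n₁ = 257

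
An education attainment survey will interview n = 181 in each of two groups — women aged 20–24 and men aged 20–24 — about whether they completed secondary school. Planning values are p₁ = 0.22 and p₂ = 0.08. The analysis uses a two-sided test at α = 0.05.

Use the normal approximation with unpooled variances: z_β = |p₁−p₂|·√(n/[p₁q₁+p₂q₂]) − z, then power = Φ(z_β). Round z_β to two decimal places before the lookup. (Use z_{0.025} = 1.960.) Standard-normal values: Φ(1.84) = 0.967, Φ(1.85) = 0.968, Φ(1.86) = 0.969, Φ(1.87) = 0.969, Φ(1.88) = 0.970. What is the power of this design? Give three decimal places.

Power ≈ 0.967

z_β = |p₁−p₂|·√(n/[p₁q₁+p₂q₂]) − z_{α/2}
    = 0.14 · √(181/0.2452) − 1.960
    = 0.14 · 27.1693 − 1.960
    = 3.8037 − 1.960 = 1.8437 → 1.84
Power = Φ(1.84) = 0.967.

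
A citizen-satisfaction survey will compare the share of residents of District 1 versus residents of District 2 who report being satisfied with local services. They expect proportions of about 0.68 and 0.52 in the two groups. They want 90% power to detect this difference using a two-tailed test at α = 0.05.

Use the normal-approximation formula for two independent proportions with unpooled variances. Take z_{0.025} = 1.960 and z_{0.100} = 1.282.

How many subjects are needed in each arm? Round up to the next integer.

n = 192 per group

n = (z_{α/2} + z_β)² · [p₁(1−p₁) + p₂(1−p₂)] / (p₁ − p₂)²
  = (1.960 + 1.282)² · (0.68·0.32 + 0.52·0.48) / (0.16)²
  = (3.242)² · (0.2176 + 0.2496) / 0.0256
  = 10.5106 · 0.4672 / 0.0256
  = 191.82
Round up → n = 192 per group.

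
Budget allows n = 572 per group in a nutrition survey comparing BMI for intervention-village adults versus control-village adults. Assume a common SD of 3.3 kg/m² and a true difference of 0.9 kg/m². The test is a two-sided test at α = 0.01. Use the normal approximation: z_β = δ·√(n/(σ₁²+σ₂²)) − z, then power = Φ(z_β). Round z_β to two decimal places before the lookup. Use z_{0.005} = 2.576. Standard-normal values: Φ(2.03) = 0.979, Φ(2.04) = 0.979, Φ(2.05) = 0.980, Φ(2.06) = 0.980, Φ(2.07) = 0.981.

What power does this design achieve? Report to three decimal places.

Power ≈ 0.979

z_β = δ·√(n/(σ₁²+σ₂²)) − z_{α/2}
    = 0.9 · √(572/21.78) − 2.576
    = 0.9 · 5.12471 − 2.576
    = 4.6122 − 2.576 = 2.0362 → 2.04
Power = Φ(2.04) = 0.979.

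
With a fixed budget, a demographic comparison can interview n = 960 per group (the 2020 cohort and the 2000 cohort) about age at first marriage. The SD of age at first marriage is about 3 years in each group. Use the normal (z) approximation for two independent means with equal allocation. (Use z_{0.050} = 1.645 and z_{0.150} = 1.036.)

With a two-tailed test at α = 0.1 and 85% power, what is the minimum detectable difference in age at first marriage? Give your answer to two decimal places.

δ = (z_{α/2} + z_β) · √((σ₁²+σ₂²)/n)
  = (1.645 + 1.036) · √(18/960)
  = 2.681 · √0.01875
  = 2.681 · 0.1369
  = 0.3671

Minimum detectable difference ≈ 0.37 years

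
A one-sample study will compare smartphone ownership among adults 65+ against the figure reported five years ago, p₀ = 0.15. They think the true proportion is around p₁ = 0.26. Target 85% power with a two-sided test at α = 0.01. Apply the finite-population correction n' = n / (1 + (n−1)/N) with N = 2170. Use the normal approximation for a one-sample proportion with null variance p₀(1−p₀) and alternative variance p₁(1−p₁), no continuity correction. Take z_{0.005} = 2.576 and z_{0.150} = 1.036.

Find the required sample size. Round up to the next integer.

n = [z_{α/2}·√(p₀q₀) + z_β·√(p₁q₁)]² / (p₁ − p₀)²
  = [2.576·√(0.15·0.85) + 1.036·√(0.26·0.74)]² / (0.11)²
  = [2.576·0.3571 + 1.036·0.4386]² / 0.0121
  = [1.3742]² / 0.0121
  = 156.08
Finite-population correction (N = 2170): 156.08 / (1 + (156.08 − 1)/2170) = 145.67.
Round up → n = 146.

n = 146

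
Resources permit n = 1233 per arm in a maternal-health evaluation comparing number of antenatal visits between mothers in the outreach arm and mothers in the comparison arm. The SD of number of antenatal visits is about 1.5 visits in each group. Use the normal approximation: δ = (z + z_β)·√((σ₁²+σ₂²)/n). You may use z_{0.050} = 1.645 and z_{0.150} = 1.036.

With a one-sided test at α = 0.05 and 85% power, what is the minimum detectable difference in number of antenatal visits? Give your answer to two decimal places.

Minimum detectable difference ≈ 0.16 visits

δ = (z_α + z_β) · √((σ₁²+σ₂²)/n)
  = (1.645 + 1.036) · √(4.5/1233)
  = 2.681 · √0.00365
  = 2.681 · 0.0604
  = 0.1620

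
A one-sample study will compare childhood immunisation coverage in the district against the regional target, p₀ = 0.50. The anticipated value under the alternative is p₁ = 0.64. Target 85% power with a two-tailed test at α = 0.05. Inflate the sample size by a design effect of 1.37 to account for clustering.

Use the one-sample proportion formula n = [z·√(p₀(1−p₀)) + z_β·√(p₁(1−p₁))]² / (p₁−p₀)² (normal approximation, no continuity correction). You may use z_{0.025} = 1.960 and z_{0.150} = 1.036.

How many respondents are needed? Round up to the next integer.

n = 153

n = [z_{α/2}·√(p₀q₀) + z_β·√(p₁q₁)]² / (p₁ − p₀)²
  = [1.960·√(0.50·0.50) + 1.036·√(0.64·0.36)]² / (0.14)²
  = [1.960·0.5000 + 1.036·0.4800]² / 0.0196
  = [1.4773]² / 0.0196
  = 111.34
Design effect: 1.37 × 111.34 = 152.54.
Round up → n = 153.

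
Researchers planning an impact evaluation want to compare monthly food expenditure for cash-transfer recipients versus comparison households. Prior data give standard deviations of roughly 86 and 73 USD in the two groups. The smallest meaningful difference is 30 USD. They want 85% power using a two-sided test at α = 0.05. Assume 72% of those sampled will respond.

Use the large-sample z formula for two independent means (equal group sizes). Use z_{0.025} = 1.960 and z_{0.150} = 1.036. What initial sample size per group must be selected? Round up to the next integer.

n = 177 per group

n = (z_{α/2} + z_β)² · (σ₁² + σ₂²) / δ²
  = (1.960 + 1.036)² · (86² + 73² = 12725) / 30²
  = 8.9760 · 12725 / 900
  = 126.91
Adjust for 72% response: 126.91 / 0.72 = 176.27.
Round up → n = 177 per group.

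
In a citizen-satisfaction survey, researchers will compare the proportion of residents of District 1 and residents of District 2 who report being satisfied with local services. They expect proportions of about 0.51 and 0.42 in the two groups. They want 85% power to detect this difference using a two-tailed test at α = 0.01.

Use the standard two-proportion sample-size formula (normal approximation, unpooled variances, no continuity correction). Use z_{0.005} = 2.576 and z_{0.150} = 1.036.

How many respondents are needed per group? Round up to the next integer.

n = (z_{α/2} + z_β)² · [p₁(1−p₁) + p₂(1−p₂)] / (p₁ − p₂)²
  = (2.576 + 1.036)² · (0.51·0.49 + 0.42·0.58) / (0.09)²
  = (3.612)² · (0.2499 + 0.2436) / 0.0081
  = 13.0465 · 0.4935 / 0.0081
  = 794.87
Round up → n = 795 per group.

n = 795 per group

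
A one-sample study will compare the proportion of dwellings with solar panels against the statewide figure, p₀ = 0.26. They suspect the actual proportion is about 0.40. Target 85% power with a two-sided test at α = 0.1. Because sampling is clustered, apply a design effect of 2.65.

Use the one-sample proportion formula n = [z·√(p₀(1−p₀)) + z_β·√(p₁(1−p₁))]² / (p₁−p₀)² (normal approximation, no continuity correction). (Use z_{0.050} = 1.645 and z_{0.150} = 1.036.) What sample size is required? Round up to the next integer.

n = 205

n = [z_{α/2}·√(p₀q₀) + z_β·√(p₁q₁)]² / (p₁ − p₀)²
  = [1.645·√(0.26·0.74) + 1.036·√(0.40·0.60)]² / (0.14)²
  = [1.645·0.4386 + 1.036·0.4899]² / 0.0196
  = [1.2291]² / 0.0196
  = 77.07
Design effect: 2.65 × 77.07 = 204.25.
Round up → n = 205.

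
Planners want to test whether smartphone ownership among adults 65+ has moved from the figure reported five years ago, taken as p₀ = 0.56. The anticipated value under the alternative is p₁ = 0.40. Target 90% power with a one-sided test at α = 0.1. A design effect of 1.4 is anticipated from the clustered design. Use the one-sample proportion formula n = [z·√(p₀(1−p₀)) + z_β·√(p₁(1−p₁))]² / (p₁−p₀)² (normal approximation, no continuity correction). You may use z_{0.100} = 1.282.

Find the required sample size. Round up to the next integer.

n = 88

n = [z_α·√(p₀q₀) + z_β·√(p₁q₁)]² / (p₁ − p₀)²
  = [1.282·√(0.56·0.44) + 1.282·√(0.40·0.60)]² / (-0.16)²
  = [1.282·0.4964 + 1.282·0.4899]² / 0.0256
  = [1.2644]² / 0.0256
  = 62.45
Design effect: 1.4 × 62.45 = 87.43.
Round up → n = 88.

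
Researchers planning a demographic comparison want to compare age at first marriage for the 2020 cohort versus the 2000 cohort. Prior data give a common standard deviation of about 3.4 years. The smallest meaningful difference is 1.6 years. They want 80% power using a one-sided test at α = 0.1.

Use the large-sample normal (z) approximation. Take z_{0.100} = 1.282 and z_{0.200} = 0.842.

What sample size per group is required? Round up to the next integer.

n = (z_α + z_β)² · (σ₁² + σ₂²) / δ²
  = (1.282 + 0.842)² · (2·3.4² = 23.12) / 1.6²
  = 4.5114 · 23.12 / 2.56
  = 40.74
Round up → n = 41 per group.

n = 41 per group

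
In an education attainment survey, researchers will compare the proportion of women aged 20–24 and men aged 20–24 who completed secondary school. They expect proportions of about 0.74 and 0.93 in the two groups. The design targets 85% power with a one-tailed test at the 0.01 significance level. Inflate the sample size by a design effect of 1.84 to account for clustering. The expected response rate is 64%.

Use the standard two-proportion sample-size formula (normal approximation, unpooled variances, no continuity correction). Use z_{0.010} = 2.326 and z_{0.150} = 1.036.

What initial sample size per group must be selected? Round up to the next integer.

n = (z_α + z_β)² · [p₁(1−p₁) + p₂(1−p₂)] / (p₁ − p₂)²
  = (2.326 + 1.036)² · (0.74·0.26 + 0.93·0.07) / (-0.19)²
  = (3.362)² · (0.1924 + 0.0651) / 0.0361
  = 11.3030 · 0.2575 / 0.0361
  = 80.62
Design effect: 1.84 × 80.62 = 148.35.
Adjust for 64% response: 148.35 / 0.64 = 231.79.
Round up → n = 232 per group.

n = 232 per group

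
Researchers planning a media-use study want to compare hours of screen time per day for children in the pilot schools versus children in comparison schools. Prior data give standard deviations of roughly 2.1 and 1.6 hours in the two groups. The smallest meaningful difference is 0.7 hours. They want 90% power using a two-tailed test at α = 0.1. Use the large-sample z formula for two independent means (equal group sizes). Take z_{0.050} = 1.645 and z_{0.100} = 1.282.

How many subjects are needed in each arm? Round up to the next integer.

n = 122 per group

n = (z_{α/2} + z_β)² · (σ₁² + σ₂²) / δ²
  = (1.645 + 1.282)² · (2.1² + 1.6² = 6.97) / 0.7²
  = 8.5673 · 6.97 / 0.49
  = 121.87
Round up → n = 122 per group.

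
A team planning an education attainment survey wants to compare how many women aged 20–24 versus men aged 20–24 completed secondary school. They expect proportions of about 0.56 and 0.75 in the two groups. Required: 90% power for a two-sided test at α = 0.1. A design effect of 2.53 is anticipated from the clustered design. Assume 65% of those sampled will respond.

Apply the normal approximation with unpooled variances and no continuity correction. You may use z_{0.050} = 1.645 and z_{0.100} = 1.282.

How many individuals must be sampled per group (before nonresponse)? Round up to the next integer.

n = 401 per group

n = (z_{α/2} + z_β)² · [p₁(1−p₁) + p₂(1−p₂)] / (p₁ − p₂)²
  = (1.645 + 1.282)² · (0.56·0.44 + 0.75·0.25) / (-0.19)²
  = (2.927)² · (0.2464 + 0.1875) / 0.0361
  = 8.5673 · 0.4339 / 0.0361
  = 102.97
Design effect: 2.53 × 102.97 = 260.52.
Adjust for 65% response: 260.52 / 0.65 = 400.81.
Round up → n = 401 per group.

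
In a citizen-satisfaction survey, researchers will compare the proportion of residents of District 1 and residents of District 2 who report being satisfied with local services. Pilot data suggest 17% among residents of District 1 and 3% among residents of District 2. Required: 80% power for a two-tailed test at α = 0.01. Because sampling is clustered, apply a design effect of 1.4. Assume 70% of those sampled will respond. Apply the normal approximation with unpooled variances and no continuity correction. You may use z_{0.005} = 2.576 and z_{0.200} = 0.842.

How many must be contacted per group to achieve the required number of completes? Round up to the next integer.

n = 203 per group

n = (z_{α/2} + z_β)² · [p₁(1−p₁) + p₂(1−p₂)] / (p₁ − p₂)²
  = (2.576 + 0.842)² · (0.17·0.83 + 0.03·0.97) / (0.14)²
  = (3.418)² · (0.1411 + 0.0291) / 0.0196
  = 11.6827 · 0.1702 / 0.0196
  = 101.45
Design effect: 1.4 × 101.45 = 142.03.
Adjust for 70% response: 142.03 / 0.70 = 202.90.
Round up → n = 203 per group.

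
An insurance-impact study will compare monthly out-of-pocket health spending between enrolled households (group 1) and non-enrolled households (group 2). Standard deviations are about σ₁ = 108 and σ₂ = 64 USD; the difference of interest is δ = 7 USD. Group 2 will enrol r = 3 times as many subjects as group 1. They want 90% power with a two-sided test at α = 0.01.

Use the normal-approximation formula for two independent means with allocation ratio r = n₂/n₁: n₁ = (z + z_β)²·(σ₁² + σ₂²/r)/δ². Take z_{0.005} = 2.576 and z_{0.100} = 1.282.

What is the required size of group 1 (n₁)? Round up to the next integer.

n₁ = (z_{α/2} + z_β)² · (σ₁² + σ₂²/r) / δ²
   = (2.576 + 1.282)² · (108² + 64²/3) / 7²
   = 14.8842 · (11664 + 1365.3) / 49
   = 14.8842 · 13029.3 / 49
   = 3957.77
Round up → n₁ = 3958; n₂ = r·n₁ = 3 × 3958 = 11874.

n₁ = 3958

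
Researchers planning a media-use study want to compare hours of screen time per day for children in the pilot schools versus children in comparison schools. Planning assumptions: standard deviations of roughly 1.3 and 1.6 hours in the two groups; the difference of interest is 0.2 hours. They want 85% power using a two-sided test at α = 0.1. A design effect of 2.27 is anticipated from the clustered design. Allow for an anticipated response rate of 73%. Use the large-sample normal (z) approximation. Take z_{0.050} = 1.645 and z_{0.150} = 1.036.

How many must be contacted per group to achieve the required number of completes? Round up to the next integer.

n = (z_{α/2} + z_β)² · (σ₁² + σ₂²) / δ²
  = (1.645 + 1.036)² · (1.3² + 1.6² = 4.25) / 0.2²
  = 7.1878 · 4.25 / 0.04
  = 763.70
Design effect: 2.27 × 763.70 = 1733.60.
Adjust for 73% response: 1733.60 / 0.73 = 2374.79.
Round up → n = 2375 per group.

n = 2375 per group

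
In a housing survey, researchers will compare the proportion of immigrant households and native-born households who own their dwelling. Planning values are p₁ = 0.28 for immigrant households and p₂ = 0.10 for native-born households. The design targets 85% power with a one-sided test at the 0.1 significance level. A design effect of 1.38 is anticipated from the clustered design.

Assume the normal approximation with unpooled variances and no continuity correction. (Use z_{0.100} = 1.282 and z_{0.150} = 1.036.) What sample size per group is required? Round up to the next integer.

n = (z_α + z_β)² · [p₁(1−p₁) + p₂(1−p₂)] / (p₁ − p₂)²
  = (1.282 + 1.036)² · (0.28·0.72 + 0.10·0.90) / (0.18)²
  = (2.318)² · (0.2016 + 0.0900) / 0.0324
  = 5.3731 · 0.2916 / 0.0324
  = 48.36
Design effect: 1.38 × 48.36 = 66.73.
Round up → n = 67 per group.

n = 67 per group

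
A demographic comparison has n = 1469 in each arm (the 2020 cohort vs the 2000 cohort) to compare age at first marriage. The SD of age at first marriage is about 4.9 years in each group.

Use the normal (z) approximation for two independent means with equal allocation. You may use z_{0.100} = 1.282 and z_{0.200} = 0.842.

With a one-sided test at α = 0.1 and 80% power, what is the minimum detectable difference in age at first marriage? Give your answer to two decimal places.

δ = (z_α + z_β) · √((σ₁²+σ₂²)/n)
  = (1.282 + 0.842) · √(48.02/1469)
  = 2.124 · √0.03269
  = 2.124 · 0.1808
  = 0.3840

Minimum detectable difference ≈ 0.38 years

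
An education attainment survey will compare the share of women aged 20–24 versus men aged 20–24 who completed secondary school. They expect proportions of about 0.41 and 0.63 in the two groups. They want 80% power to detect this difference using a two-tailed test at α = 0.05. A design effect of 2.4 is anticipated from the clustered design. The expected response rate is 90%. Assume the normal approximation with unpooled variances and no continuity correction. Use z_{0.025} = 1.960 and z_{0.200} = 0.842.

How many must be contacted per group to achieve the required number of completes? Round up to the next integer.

n = 206 per group

n = (z_{α/2} + z_β)² · [p₁(1−p₁) + p₂(1−p₂)] / (p₁ − p₂)²
  = (1.960 + 0.842)² · (0.41·0.59 + 0.63·0.37) / (-0.22)²
  = (2.802)² · (0.2419 + 0.2331) / 0.0484
  = 7.8512 · 0.4750 / 0.0484
  = 77.05
Design effect: 2.4 × 77.05 = 184.93.
Adjust for 90% response: 184.93 / 0.90 = 205.47.
Round up → n = 206 per group.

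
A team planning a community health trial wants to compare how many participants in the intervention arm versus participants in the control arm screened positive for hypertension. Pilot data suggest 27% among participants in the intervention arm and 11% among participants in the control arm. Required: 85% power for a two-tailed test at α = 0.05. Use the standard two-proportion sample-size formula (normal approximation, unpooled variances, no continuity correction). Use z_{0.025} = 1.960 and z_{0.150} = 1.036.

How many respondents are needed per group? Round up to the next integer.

n = (z_{α/2} + z_β)² · [p₁(1−p₁) + p₂(1−p₂)] / (p₁ − p₂)²
  = (1.960 + 1.036)² · (0.27·0.73 + 0.11·0.89) / (0.16)²
  = (2.996)² · (0.1971 + 0.0979) / 0.0256
  = 8.9760 · 0.2950 / 0.0256
  = 103.43
Round up → n = 104 per group.

n = 104 per group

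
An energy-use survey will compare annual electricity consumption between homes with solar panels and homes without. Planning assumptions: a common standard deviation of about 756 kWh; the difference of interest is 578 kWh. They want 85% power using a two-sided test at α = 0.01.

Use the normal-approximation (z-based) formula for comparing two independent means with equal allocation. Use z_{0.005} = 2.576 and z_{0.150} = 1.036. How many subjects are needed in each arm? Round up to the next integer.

n = (z_{α/2} + z_β)² · (σ₁² + σ₂²) / δ²
  = (2.576 + 1.036)² · (2·756² = 1143072) / 578²
  = 13.0465 · 1143072 / 334084
  = 44.64
Round up → n = 45 per group.

n = 45 per group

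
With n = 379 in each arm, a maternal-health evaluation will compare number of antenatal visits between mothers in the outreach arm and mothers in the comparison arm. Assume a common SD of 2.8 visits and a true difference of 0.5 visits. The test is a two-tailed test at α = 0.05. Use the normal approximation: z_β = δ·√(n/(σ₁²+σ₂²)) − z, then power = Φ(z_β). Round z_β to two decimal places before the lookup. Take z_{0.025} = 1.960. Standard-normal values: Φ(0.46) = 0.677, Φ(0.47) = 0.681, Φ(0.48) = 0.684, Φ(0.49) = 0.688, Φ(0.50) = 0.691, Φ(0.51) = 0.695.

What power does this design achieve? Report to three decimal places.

Power ≈ 0.691

z_β = δ·√(n/(σ₁²+σ₂²)) − z_{α/2}
    = 0.5 · √(379/15.68) − 1.960
    = 0.5 · 4.91639 − 1.960
    = 2.4582 − 1.960 = 0.4982 → 0.50
Power = Φ(0.50) = 0.691.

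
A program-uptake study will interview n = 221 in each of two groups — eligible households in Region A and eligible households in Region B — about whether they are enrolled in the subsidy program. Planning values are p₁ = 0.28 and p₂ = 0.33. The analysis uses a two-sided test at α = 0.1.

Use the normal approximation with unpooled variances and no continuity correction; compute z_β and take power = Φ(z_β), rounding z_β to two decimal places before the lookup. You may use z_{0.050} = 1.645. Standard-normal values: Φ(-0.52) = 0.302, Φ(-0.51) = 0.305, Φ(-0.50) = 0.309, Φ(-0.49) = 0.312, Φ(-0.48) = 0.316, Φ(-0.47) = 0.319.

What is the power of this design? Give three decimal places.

Power ≈ 0.309

z_β = |p₁−p₂|·√(n/[p₁q₁+p₂q₂]) − z_{α/2}
    = 0.05 · √(221/0.4227) − 1.645
    = 0.05 · 22.8655 − 1.645
    = 1.1433 − 1.645 = -0.5017 → -0.50
Power = Φ(-0.50) = 0.309.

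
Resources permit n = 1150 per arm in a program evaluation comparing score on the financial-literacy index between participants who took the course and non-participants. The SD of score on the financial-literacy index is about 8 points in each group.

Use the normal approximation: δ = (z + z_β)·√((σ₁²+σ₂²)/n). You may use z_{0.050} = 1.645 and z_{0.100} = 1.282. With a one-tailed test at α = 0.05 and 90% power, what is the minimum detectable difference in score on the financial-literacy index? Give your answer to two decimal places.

δ = (z_α + z_β) · √((σ₁²+σ₂²)/n)
  = (1.645 + 1.282) · √(128/1150)
  = 2.927 · √0.1113
  = 2.927 · 0.3336
  = 0.9765

Minimum detectable difference ≈ 0.98 points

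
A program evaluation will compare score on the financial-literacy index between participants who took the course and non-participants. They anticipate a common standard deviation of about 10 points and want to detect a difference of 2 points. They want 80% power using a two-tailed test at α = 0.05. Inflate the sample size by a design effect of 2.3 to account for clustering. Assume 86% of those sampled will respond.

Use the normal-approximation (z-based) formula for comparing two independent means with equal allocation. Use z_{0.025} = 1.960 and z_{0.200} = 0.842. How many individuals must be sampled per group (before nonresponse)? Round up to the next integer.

n = 1050 per group

n = (z_{α/2} + z_β)² · (σ₁² + σ₂²) / δ²
  = (1.960 + 0.842)² · (2·10² = 200) / 2²
  = 7.8512 · 200 / 4
  = 392.56
Design effect: 2.3 × 392.56 = 902.89.
Adjust for 86% response: 902.89 / 0.86 = 1049.87.
Round up → n = 1050 per group.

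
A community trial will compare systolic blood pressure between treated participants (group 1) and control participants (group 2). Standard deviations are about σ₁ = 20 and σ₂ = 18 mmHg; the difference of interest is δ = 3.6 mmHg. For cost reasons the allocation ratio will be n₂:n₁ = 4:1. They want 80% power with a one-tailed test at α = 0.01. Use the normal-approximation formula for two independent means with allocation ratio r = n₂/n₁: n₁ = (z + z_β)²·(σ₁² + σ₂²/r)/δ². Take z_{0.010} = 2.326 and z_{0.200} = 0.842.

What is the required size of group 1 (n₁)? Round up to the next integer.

n₁ = 373

n₁ = (z_α + z_β)² · (σ₁² + σ₂²/r) / δ²
   = (2.326 + 0.842)² · (20² + 18²/4) / 3.6²
   = 10.0362 · (400 + 81) / 12.96
   = 10.0362 · 481 / 12.96
   = 372.49
Round up → n₁ = 373; n₂ = r·n₁ = 4 × 373 = 1492.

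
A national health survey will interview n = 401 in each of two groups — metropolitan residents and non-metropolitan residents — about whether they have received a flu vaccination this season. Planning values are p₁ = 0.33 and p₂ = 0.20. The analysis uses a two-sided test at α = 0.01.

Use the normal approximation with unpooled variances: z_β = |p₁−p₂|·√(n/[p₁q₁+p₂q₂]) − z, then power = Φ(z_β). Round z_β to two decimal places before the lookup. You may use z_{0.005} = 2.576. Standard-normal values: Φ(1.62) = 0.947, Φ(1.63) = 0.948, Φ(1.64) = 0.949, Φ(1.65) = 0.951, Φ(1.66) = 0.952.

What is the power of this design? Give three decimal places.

z_β = |p₁−p₂|·√(n/[p₁q₁+p₂q₂]) − z_{α/2}
    = 0.13 · √(401/0.3811) − 2.576
    = 0.13 · 32.4379 − 2.576
    = 4.2169 − 2.576 = 1.6409 → 1.64
Power = Φ(1.64) = 0.949.

Power ≈ 0.949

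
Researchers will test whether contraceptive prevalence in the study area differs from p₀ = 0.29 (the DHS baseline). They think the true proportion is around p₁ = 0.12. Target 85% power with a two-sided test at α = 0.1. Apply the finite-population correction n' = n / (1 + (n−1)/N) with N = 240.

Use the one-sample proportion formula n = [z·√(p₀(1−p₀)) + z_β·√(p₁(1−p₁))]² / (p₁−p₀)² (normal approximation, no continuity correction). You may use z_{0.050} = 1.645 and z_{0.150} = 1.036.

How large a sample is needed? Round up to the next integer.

n = 35

n = [z_{α/2}·√(p₀q₀) + z_β·√(p₁q₁)]² / (p₁ − p₀)²
  = [1.645·√(0.29·0.71) + 1.036·√(0.12·0.88)]² / (-0.17)²
  = [1.645·0.4538 + 1.036·0.3250]² / 0.0289
  = [1.0831]² / 0.0289
  = 40.59
Finite-population correction (N = 240): 40.59 / (1 + (40.59 − 1)/240) = 34.84.
Round up → n = 35.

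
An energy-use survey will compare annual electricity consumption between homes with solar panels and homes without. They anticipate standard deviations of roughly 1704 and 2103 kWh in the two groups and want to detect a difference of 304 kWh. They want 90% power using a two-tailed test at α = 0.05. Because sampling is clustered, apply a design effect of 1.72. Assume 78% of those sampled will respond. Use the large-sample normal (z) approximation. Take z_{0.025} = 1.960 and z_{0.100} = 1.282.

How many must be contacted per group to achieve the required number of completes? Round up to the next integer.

n = (z_{α/2} + z_β)² · (σ₁² + σ₂²) / δ²
  = (1.960 + 1.282)² · (1704² + 2103² = 7326225) / 304²
  = 10.5106 · 7326225 / 92416
  = 833.22
Design effect: 1.72 × 833.22 = 1433.14.
Adjust for 78% response: 1433.14 / 0.78 = 1837.35.
Round up → n = 1838 per group.

n = 1838 per group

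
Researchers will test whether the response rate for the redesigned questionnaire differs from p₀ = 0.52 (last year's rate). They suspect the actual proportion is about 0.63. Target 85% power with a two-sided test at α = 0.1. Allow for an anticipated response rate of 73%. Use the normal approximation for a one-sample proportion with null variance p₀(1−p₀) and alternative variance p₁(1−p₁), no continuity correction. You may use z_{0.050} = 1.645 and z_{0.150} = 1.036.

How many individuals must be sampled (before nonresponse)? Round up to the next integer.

n = [z_{α/2}·√(p₀q₀) + z_β·√(p₁q₁)]² / (p₁ − p₀)²
  = [1.645·√(0.52·0.48) + 1.036·√(0.63·0.37)]² / (0.11)²
  = [1.645·0.4996 + 1.036·0.4828]² / 0.0121
  = [1.3220]² / 0.0121
  = 144.44
Adjust for 73% response: 144.44 / 0.73 = 197.87.
Round up → n = 198.

n = 198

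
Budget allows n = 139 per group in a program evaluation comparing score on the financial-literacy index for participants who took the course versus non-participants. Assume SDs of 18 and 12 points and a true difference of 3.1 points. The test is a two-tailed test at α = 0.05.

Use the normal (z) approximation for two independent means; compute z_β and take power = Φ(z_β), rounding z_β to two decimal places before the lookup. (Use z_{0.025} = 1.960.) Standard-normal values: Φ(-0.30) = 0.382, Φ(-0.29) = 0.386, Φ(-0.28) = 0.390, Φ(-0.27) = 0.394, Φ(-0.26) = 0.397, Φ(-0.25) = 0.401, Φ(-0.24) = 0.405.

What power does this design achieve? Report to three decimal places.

Power ≈ 0.394

z_β = δ·√(n/(σ₁²+σ₂²)) − z_{α/2}
    = 3.1 · √(139/468) − 1.960
    = 3.1 · 0.54498 − 1.960
    = 1.6895 − 1.960 = -0.2705 → -0.27
Power = Φ(-0.27) = 0.394.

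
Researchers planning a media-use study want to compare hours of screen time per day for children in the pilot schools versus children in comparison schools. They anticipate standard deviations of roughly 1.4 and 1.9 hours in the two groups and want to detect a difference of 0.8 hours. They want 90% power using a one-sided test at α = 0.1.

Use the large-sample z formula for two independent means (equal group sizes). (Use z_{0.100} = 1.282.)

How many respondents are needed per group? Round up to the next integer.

n = 58 per group

n = (z_α + z_β)² · (σ₁² + σ₂²) / δ²
  = (1.282 + 1.282)² · (1.4² + 1.9² = 5.57) / 0.8²
  = 6.5741 · 5.57 / 0.64
  = 57.22
Round up → n = 58 per group.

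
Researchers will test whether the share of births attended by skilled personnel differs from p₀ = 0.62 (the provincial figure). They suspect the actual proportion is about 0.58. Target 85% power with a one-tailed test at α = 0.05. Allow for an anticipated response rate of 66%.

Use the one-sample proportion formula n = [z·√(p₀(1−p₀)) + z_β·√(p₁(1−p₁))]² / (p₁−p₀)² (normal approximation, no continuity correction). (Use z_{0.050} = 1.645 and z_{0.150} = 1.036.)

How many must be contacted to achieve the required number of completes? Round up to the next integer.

n = 1625

n = [z_α·√(p₀q₀) + z_β·√(p₁q₁)]² / (p₁ − p₀)²
  = [1.645·√(0.62·0.38) + 1.036·√(0.58·0.42)]² / (-0.04)²
  = [1.645·0.4854 + 1.036·0.4936]² / 0.0016
  = [1.3098]² / 0.0016
  = 1072.21
Adjust for 66% response: 1072.21 / 0.66 = 1624.57.
Round up → n = 1625.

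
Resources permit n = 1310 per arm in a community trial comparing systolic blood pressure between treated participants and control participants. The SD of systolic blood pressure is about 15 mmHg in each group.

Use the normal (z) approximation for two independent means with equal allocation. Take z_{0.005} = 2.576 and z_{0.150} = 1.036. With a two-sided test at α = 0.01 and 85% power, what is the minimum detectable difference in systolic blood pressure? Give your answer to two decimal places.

Minimum detectable difference ≈ 2.12 mmHg

δ = (z_{α/2} + z_β) · √((σ₁²+σ₂²)/n)
  = (2.576 + 1.036) · √(450/1310)
  = 3.612 · √0.34351
  = 3.612 · 0.5861
  = 2.1170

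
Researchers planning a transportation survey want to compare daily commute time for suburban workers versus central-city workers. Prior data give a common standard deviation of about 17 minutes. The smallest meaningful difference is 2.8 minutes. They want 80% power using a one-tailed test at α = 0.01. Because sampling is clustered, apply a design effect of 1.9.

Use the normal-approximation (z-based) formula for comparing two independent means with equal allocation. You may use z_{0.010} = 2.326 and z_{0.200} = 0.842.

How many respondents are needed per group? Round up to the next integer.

n = 1406 per group

n = (z_α + z_β)² · (σ₁² + σ₂²) / δ²
  = (2.326 + 0.842)² · (2·17² = 578) / 2.8²
  = 10.0362 · 578 / 7.84
  = 739.92
Design effect: 1.9 × 739.92 = 1405.84.
Round up → n = 1406 per group.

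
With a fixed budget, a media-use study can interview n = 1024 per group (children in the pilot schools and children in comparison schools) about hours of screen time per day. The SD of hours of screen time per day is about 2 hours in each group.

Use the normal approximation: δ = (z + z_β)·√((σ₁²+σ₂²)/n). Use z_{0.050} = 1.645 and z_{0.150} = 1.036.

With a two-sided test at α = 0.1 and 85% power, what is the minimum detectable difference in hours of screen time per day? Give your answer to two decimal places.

Minimum detectable difference ≈ 0.24 hours

δ = (z_{α/2} + z_β) · √((σ₁²+σ₂²)/n)
  = (1.645 + 1.036) · √(8/1024)
  = 2.681 · √0.00781
  = 2.681 · 0.0884
  = 0.2370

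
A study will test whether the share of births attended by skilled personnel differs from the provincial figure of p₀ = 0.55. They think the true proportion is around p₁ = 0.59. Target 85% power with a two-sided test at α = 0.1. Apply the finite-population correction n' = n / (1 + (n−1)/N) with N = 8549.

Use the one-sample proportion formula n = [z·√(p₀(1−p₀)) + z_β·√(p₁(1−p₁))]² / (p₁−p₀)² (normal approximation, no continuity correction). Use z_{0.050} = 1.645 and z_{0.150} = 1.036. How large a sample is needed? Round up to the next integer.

n = 977

n = [z_{α/2}·√(p₀q₀) + z_β·√(p₁q₁)]² / (p₁ − p₀)²
  = [1.645·√(0.55·0.45) + 1.036·√(0.59·0.41)]² / (0.04)²
  = [1.645·0.4975 + 1.036·0.4918]² / 0.0016
  = [1.3279]² / 0.0016
  = 1102.10
Finite-population correction (N = 8549): 1102.10 / (1 + (1102.10 − 1)/8549) = 976.35.
Round up → n = 977.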